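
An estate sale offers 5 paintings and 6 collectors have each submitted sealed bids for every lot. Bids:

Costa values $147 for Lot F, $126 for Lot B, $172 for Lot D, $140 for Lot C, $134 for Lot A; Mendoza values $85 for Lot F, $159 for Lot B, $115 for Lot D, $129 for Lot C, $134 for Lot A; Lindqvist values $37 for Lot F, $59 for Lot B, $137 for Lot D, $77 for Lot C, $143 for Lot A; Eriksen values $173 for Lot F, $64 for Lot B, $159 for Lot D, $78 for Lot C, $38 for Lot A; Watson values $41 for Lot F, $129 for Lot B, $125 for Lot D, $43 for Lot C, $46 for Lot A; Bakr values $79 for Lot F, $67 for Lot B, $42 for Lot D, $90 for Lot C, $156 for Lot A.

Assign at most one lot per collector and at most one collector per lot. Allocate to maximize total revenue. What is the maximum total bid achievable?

Optimal: Eriksen→Lot F ($173), Mendoza→Lot B ($159), Lindqvist→Lot D ($137), Costa→Lot C ($140), Bakr→Lot A ($156) — total 173+159+137+140+156 = $765.
Row-greedy (each collector in turn takes its best remaining lot) gives $690, worse by 75.

Max total: $765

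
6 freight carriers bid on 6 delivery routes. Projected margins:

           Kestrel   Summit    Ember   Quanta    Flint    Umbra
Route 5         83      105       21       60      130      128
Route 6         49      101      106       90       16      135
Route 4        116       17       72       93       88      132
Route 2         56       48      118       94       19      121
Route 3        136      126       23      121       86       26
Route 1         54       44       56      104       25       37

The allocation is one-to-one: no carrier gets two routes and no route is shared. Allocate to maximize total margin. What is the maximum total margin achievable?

Optimal: Kestrel→Route 4 ($116k), Summit→Route 3 ($126k), Ember→Route 2 ($118k), Quanta→Route 1 ($104k), Flint→Route 5 ($130k), Umbra→Route 6 ($135k) — total 116+126+118+104+130+135 = $729k.
Row-greedy (each carrier in turn takes its best remaining route) gives $686k, worse by 43.
Swapping Umbra↔Summit (Umbra→Route 3 $26k, Summit→Route 6 $101k) loses 134.
Every other assignment is strictly worse.

Max total: $729k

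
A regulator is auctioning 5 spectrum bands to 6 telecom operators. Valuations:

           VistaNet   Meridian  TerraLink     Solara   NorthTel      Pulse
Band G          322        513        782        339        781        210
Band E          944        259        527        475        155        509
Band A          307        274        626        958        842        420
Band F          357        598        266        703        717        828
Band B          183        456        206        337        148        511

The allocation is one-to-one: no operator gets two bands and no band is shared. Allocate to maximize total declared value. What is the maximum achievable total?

Max total: $3968M

Optimal: TerraLink→Band G ($782M), VistaNet→Band E ($944M), Solara→Band A ($958M), Pulse→Band F ($828M), Meridian→Band B ($456M) — total 782+944+958+828+456 = $3968M.
Every other assignment is strictly worse.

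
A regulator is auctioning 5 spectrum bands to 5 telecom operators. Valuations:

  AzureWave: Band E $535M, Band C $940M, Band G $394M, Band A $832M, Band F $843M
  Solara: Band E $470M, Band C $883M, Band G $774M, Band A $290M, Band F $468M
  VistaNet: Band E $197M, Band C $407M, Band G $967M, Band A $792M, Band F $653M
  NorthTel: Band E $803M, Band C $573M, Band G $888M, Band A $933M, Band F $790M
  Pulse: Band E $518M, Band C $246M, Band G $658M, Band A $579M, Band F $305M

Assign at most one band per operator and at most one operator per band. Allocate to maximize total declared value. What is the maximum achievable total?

Optimal: AzureWave→Band F ($843M), Solara→Band C ($883M), VistaNet→Band G ($967M), NorthTel→Band A ($933M), Pulse→Band E ($518M) — total 843+883+967+933+518 = $4144M.
Max-entry greedy (repeatedly take the single best remaining cell) gives $3826M, worse by 318.
Next-best assignment: AzureWave→Band F, Solara→Band C, VistaNet→Band G, NorthTel→Band E, Pulse→Band A = $4075M.
No other one-to-one assignment exceeds $4144M.

Max total: $4144M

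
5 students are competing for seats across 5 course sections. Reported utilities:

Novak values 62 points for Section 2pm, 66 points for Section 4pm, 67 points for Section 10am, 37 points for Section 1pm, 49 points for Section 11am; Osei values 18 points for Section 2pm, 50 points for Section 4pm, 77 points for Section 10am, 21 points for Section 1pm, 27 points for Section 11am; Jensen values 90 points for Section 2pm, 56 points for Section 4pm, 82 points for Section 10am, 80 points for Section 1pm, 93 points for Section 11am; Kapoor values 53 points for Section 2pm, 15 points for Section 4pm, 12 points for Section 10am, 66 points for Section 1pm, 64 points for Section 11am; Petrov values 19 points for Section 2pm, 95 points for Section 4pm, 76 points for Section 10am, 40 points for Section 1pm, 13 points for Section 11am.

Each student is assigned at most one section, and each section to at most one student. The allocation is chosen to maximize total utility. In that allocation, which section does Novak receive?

Optimal: Novak→Section 2pm (62 points), Osei→Section 10am (77 points), Jensen→Section 11am (93 points), Kapoor→Section 1pm (66 points), Petrov→Section 4pm (95 points) — total 62+77+93+66+95 = 393 points.
Row-greedy (each student in turn takes its best remaining section) gives 295 points, worse by 98.
Next-best assignment: Novak→Section 2pm, Osei→Section 10am, Jensen→Section 1pm, Kapoor→Section 11am, Petrov→Section 4pm = 378 points.
Novak's own top section is Section 10am (67 points), but forcing Novak→Section 10am and reassigning the rest optimally gives only 345 points — worse by 48.

Novak receives Section 2pm.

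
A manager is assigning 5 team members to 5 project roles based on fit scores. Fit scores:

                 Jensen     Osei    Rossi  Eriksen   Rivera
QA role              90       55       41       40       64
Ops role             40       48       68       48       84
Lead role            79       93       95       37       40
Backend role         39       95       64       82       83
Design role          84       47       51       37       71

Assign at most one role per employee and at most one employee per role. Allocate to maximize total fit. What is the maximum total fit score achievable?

Optimal: Jensen→QA role (90 pts), Osei→Lead role (93 pts), Rossi→Ops role (68 pts), Eriksen→Backend role (82 pts), Rivera→Design role (71 pts) — total 90+93+68+82+71 = 404 pts.
No other one-to-one assignment exceeds 404 pts.

Maximum total: 404 pts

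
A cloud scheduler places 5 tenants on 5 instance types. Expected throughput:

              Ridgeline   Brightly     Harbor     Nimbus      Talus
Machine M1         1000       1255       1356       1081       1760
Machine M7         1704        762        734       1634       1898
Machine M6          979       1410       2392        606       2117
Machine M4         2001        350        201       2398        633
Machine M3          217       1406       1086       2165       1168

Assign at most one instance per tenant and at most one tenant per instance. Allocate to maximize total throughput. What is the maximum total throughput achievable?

Treat this as an assignment problem: match each tenant to one instance.
Optimal: Ridgeline→Machine M4 (2001 ops/s), Brightly→Machine M1 (1255 ops/s), Harbor→Machine M6 (2392 ops/s), Nimbus→Machine M3 (2165 ops/s), Talus→Machine M7 (1898 ops/s) — total 2001+1255+2392+2165+1898 = 9711 ops/s.
Column-greedy (each instance in turn goes to its best remaining tenant) gives 9660 ops/s, worse by 51.
Next-best assignment: Ridgeline→Machine M7, Brightly→Machine M3, Harbor→Machine M6, Nimbus→Machine M4, Talus→Machine M1 = 9660 ops/s.
Every other assignment is strictly worse.

Maximum total: 9711 ops/s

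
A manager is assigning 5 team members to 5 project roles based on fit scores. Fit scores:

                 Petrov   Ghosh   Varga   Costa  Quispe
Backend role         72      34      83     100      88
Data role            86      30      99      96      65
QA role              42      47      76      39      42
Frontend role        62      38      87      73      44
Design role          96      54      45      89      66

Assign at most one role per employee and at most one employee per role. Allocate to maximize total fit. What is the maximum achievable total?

Treat this as an assignment problem: match each employee to one role.
Optimal: Petrov→Design role (96 pts), Ghosh→QA role (47 pts), Varga→Frontend role (87 pts), Costa→Data role (96 pts), Quispe→Backend role (88 pts) — total 96+47+87+96+88 = 414 pts.

Max total: 414 pts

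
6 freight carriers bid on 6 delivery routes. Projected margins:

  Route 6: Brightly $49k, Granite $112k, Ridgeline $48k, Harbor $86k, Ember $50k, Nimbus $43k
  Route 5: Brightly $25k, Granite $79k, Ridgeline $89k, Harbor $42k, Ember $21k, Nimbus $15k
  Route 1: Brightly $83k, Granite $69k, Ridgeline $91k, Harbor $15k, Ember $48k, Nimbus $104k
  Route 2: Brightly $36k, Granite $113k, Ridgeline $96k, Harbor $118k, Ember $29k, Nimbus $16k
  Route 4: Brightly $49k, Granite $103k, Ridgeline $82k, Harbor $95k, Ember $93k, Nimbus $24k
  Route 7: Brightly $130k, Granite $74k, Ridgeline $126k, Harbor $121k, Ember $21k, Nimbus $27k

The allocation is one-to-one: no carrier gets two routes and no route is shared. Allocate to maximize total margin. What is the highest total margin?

Optimal: Brightly→Route 7 ($130k), Granite→Route 6 ($112k), Ridgeline→Route 5 ($89k), Harbor→Route 2 ($118k), Ember→Route 4 ($93k), Nimbus→Route 1 ($104k) — total 130+112+89+118+93+104 = $646k.

Maximum total: $646k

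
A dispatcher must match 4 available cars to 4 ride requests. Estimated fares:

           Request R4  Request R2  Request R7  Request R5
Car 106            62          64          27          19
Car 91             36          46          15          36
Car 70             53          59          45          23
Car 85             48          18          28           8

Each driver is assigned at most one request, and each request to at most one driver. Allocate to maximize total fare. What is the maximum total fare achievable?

Optimal: Car 106→Request R2 ($64), Car 91→Request R5 ($36), Car 70→Request R7 ($45), Car 85→Request R4 ($48) — total 64+36+45+48 = $193.
Column-greedy (each request in turn goes to its best remaining driver) gives $185, worse by 8.
Swapping Car 106↔Car 85 (Car 106→Request R4 $62, Car 85→Request R2 $18) loses 32.
Every other assignment is strictly worse.

Maximum total: $193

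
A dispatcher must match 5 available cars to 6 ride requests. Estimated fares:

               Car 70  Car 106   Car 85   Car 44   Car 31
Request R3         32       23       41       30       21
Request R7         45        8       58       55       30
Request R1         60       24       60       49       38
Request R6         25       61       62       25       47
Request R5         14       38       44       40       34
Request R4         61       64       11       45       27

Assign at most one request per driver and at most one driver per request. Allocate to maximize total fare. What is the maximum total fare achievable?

Max total: $275

Treat this as an assignment problem: match each driver to one request.
Optimal: Car 70→Request R1 ($60), Car 106→Request R4 ($64), Car 85→Request R6 ($62), Car 44→Request R7 ($55), Car 31→Request R5 ($34) — total 60+64+62+55+34 = $275.
Column-greedy (each request in turn goes to its best remaining driver) gives $251, worse by 24.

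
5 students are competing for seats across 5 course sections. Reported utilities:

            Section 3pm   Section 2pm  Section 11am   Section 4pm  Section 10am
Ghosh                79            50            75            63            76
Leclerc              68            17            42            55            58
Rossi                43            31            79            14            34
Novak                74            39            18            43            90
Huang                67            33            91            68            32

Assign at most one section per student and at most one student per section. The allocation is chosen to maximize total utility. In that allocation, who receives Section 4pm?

Huang receives Section 4pm.

Treat this as an assignment problem: match each student to one section.
Optimal: Ghosh→Section 2pm (50 points), Leclerc→Section 3pm (68 points), Rossi→Section 11am (79 points), Novak→Section 10am (90 points), Huang→Section 4pm (68 points) — total 50+68+79+90+68 = 355 points.
Row-greedy (each student in turn takes its best remaining section) gives 292 points, worse by 63.
Next-best assignment: Ghosh→Section 3pm, Leclerc→Section 4pm, Rossi→Section 2pm, Novak→Section 10am, Huang→Section 11am = 346 points.
Swapping Novak↔Ghosh (Novak→Section 2pm 39 points, Ghosh→Section 10am 76 points) loses 25.
No other one-to-one assignment exceeds 355 points.
Huang's own top section is Section 11am (91 points), but forcing Huang→Section 11am and reassigning the rest optimally gives only 346 points — worse by 9.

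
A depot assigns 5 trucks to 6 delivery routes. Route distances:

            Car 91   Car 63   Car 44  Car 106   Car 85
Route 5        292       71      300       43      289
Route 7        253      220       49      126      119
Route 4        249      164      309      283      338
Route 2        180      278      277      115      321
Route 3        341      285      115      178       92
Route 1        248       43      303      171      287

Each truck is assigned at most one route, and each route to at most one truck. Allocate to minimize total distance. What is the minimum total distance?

Optimal: Car 91→Route 2 (180 km), Car 63→Route 1 (43 km), Car 44→Route 7 (49 km), Car 106→Route 5 (43 km), Car 85→Route 3 (92 km) — total 180+43+49+43+92 = 407 km.
Column-greedy (each route in turn goes to its cheapest remaining truck) gives 528 km, worse by 121.
Swapping Car 91↔Car 106 (Car 91→Route 5 292 km, Car 106→Route 2 115 km) adds 184.

Minimum total: 407 km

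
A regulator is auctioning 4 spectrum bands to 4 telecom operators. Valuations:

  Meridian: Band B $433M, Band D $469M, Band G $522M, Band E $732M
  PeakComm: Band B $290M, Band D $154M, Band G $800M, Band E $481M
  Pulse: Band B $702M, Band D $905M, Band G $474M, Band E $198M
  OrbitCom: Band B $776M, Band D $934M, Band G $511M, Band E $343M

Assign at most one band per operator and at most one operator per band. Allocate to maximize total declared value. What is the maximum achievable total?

Optimal: Meridian→Band E ($732M), PeakComm→Band G ($800M), Pulse→Band D ($905M), OrbitCom→Band B ($776M) — total 732+800+905+776 = $3213M.
Max-entry greedy (repeatedly take the single best remaining cell) gives $3168M, worse by 45.
Next-best assignment: Meridian→Band E, PeakComm→Band G, Pulse→Band B, OrbitCom→Band D = $3168M.
Every other assignment is strictly worse.

Maximum total: $3213M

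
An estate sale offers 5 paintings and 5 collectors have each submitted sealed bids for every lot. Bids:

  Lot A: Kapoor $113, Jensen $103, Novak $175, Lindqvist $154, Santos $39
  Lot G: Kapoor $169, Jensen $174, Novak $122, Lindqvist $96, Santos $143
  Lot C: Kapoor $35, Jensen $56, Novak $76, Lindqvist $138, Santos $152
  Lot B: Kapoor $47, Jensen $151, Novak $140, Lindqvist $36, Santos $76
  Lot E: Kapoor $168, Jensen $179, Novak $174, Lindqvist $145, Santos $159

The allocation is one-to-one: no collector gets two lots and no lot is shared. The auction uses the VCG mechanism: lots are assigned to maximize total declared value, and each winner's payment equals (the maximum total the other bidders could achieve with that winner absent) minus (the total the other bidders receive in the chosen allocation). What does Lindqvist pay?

Efficient allocation: Kapoor→Lot G ($169), Jensen→Lot B ($151), Novak→Lot E ($174), Lindqvist→Lot A ($154), Santos→Lot C ($152); total welfare W = $800.
Lindqvist receives Lot A at value $154, so the others get W − 154 = $646.
Without Lindqvist: best allocation of the remaining 4 bidders over all 5 lots is Kapoor→Lot G ($169), Jensen→Lot E ($179), Novak→Lot A ($175), Santos→Lot C ($152), total $675.
VCG payment = (others' best without Lindqvist) − (others' welfare with Lindqvist) = 675 − 646 = $29.

Lindqvist pays $29.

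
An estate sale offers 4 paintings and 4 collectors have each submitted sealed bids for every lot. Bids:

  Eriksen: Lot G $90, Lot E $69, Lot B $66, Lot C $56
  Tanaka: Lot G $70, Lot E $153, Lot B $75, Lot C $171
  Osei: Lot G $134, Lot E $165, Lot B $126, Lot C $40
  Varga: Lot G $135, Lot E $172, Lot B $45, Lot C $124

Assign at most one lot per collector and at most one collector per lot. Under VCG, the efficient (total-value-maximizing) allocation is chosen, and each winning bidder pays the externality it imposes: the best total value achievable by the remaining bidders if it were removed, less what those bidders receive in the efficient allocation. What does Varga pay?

Varga pays $39.

Efficient allocation: Eriksen→Lot G ($90), Tanaka→Lot C ($171), Osei→Lot B ($126), Varga→Lot E ($172); total welfare W = $559.
Varga receives Lot E at value $172, so the others get W − 172 = $387.
Without Varga: best allocation of the remaining 3 bidders over all 4 lots is Eriksen→Lot G ($90), Tanaka→Lot C ($171), Osei→Lot E ($165), total $426.
VCG payment = (others' best without Varga) − (others' welfare with Varga) = 426 − 387 = $39.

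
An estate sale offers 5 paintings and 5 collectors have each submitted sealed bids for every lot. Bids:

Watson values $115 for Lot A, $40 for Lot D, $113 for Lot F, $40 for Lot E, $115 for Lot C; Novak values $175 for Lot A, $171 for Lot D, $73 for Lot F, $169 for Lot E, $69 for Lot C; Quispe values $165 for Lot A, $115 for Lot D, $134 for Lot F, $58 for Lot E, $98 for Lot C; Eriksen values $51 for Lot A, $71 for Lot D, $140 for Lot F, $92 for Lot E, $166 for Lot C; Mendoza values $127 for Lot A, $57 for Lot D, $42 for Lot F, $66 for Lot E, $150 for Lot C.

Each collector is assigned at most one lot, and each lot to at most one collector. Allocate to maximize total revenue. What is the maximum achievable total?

Maximum total: $691

Optimal: Watson→Lot F ($113), Novak→Lot D ($171), Quispe→Lot A ($165), Eriksen→Lot E ($92), Mendoza→Lot C ($150) — total 113+171+165+92+150 = $691.
Max-entry greedy (repeatedly take the single best remaining cell) gives $581, worse by 110.
No other one-to-one assignment exceeds $691.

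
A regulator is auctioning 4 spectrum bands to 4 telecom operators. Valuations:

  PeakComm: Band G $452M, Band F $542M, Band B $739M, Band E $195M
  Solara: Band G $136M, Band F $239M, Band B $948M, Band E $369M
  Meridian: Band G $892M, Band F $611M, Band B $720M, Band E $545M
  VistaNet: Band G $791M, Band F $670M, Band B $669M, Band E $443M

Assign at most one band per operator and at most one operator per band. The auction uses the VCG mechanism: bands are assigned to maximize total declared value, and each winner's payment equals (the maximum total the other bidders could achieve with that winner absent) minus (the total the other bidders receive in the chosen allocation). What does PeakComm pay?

PeakComm pays $226M.

Efficient allocation: PeakComm→Band F ($542M), Solara→Band B ($948M), Meridian→Band E ($545M), VistaNet→Band G ($791M); total welfare W = $2826M.
PeakComm receives Band F at value $542M, so the others get W − 542 = $2284M.
Without PeakComm: best allocation of the remaining 3 bidders over all 4 bands is Solara→Band B ($948M), Meridian→Band G ($892M), VistaNet→Band F ($670M), total $2510M.
VCG payment = (others' best without PeakComm) − (others' welfare with PeakComm) = 2510 − 2284 = $226M.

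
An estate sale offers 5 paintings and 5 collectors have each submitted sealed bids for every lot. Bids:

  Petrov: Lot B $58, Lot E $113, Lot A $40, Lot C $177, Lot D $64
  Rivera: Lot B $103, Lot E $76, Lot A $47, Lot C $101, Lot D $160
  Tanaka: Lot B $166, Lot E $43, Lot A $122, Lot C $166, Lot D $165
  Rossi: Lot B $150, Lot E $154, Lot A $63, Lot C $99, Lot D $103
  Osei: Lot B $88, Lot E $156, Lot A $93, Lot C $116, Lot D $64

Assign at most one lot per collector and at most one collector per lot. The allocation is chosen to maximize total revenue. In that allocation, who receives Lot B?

Optimal: Petrov→Lot C ($177), Rivera→Lot D ($160), Tanaka→Lot A ($122), Rossi→Lot B ($150), Osei→Lot E ($156) — total 177+160+122+150+156 = $765.
Column-greedy (each lot in turn goes to its best remaining collector) gives $722, worse by 43.
Next-best assignment: Petrov→Lot C, Rivera→Lot D, Tanaka→Lot B, Rossi→Lot E, Osei→Lot A = $750.
No other one-to-one assignment exceeds $765.
Rossi's own top lot is Lot E ($154), but forcing Rossi→Lot E and reassigning the rest optimally gives only $750 — worse by 15.

Rossi receives Lot B.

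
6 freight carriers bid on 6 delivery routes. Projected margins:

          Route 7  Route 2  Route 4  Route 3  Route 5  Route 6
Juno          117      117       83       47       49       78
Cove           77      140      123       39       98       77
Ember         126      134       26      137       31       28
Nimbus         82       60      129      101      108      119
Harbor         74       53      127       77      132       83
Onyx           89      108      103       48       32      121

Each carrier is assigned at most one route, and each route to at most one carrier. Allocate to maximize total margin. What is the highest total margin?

Max total: $776k

This is the linear assignment problem.
Optimal: Juno→Route 7 ($117k), Cove→Route 2 ($140k), Ember→Route 3 ($137k), Nimbus→Route 4 ($129k), Harbor→Route 5 ($132k), Onyx→Route 6 ($121k) — total 117+140+137+129+132+121 = $776k.
Column-greedy (each route in turn goes to its best remaining carrier) gives $642k, worse by 134.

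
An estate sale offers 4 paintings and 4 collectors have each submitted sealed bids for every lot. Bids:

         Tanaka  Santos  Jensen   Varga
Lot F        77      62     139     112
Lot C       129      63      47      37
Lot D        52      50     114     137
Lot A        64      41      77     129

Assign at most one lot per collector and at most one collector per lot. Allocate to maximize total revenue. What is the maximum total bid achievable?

Max total: $447

Optimal: Tanaka→Lot C ($129), Santos→Lot D ($50), Jensen→Lot F ($139), Varga→Lot A ($129) — total 129+50+139+129 = $447.
Max-entry greedy (repeatedly take the single best remaining cell) gives $446, worse by 1.
Swapping Varga↔Tanaka (Varga→Lot C $37, Tanaka→Lot A $64) loses 157.
Checked against all permutations: $447 is optimal.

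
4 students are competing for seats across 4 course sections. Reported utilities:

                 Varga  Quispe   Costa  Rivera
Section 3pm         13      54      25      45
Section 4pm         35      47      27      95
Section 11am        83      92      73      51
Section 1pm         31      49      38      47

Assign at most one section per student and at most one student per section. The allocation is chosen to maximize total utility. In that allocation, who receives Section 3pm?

Quispe receives Section 3pm.

Optimal: Varga→Section 11am (83 points), Quispe→Section 3pm (54 points), Costa→Section 1pm (38 points), Rivera→Section 4pm (95 points) — total 83+54+38+95 = 270 points.
Max-entry greedy (repeatedly take the single best remaining cell) gives 238 points, worse by 32.
Quispe's own top section is Section 11am (92 points), but forcing Quispe→Section 11am and reassigning the rest optimally gives only 243 points — worse by 27.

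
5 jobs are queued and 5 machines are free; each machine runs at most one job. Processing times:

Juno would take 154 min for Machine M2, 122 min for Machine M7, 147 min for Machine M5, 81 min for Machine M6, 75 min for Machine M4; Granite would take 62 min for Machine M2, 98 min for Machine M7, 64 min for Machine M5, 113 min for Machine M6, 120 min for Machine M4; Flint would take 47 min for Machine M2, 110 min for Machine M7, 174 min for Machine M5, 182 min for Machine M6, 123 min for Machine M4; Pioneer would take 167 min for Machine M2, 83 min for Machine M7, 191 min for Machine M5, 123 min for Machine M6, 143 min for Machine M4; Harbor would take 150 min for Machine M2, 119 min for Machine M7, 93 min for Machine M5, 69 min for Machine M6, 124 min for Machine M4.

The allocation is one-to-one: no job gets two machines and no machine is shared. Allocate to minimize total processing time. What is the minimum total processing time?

Minimum total: 338 min

Optimal: Juno→Machine M4 (75 min), Granite→Machine M5 (64 min), Flint→Machine M2 (47 min), Pioneer→Machine M7 (83 min), Harbor→Machine M6 (69 min) — total 75+64+47+83+69 = 338 min.
Row-greedy (each job in turn takes its cheapest remaining machine) gives 463 min, worse by 125.
Next-best assignment: Juno→Machine M6, Granite→Machine M5, Flint→Machine M2, Pioneer→Machine M7, Harbor→Machine M4 = 399 min.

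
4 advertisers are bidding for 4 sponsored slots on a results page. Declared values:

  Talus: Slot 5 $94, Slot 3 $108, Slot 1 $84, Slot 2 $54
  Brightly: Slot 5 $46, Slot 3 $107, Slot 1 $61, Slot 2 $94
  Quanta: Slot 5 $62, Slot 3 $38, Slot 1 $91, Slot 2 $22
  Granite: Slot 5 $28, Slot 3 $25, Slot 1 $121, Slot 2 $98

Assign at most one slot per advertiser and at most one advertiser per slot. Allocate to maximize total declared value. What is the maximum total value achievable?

This is a one-to-one assignment (maximum-weight bipartite matching).
Optimal: Talus→Slot 5 ($94), Brightly→Slot 3 ($107), Quanta→Slot 1 ($91), Granite→Slot 2 ($98) — total 94+107+91+98 = $390.
Row-greedy (each advertiser in turn takes its best remaining slot) gives $321, worse by 69.
Swapping Granite↔Talus (Granite→Slot 5 $28, Talus→Slot 2 $54) loses 110.
No other one-to-one assignment exceeds $390.

Maximum total: $390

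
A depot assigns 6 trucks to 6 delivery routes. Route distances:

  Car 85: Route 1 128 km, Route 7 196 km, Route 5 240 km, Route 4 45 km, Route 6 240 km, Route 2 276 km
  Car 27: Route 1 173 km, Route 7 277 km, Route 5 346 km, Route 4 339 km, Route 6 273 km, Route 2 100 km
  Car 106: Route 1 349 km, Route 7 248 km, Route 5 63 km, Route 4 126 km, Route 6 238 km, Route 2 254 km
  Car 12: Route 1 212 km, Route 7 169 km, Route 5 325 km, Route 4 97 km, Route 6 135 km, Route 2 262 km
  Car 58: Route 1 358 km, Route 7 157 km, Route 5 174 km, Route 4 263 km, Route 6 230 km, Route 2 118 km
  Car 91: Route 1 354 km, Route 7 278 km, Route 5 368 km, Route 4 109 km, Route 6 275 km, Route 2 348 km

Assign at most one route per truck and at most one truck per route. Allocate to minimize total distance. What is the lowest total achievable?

Min total: 692 km

Optimal: Car 85→Route 1 (128 km), Car 27→Route 2 (100 km), Car 106→Route 5 (63 km), Car 12→Route 6 (135 km), Car 58→Route 7 (157 km), Car 91→Route 4 (109 km) — total 128+100+63+135+157+109 = 692 km.
Min-entry greedy (repeatedly take the single cheapest remaining cell) gives 854 km, worse by 162.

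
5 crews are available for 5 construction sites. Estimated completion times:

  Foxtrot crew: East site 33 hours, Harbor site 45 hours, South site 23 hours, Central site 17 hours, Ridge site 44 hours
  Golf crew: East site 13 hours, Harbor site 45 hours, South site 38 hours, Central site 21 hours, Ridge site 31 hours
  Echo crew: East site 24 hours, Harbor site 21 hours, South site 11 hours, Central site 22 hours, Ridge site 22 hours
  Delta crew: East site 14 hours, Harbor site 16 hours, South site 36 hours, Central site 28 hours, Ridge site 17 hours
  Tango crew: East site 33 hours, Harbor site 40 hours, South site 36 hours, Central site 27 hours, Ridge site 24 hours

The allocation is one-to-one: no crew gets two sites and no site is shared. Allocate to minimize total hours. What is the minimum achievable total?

Min total: 81 hours

Optimal: Foxtrot crew→Central site (17 hours), Golf crew→East site (13 hours), Echo crew→South site (11 hours), Delta crew→Harbor site (16 hours), Tango crew→Ridge site (24 hours) — total 17+13+11+16+24 = 81 hours.
Next-best assignment: Foxtrot crew→South site, Golf crew→East site, Echo crew→Central site, Delta crew→Harbor site, Tango crew→Ridge site = 98 hours.
Checked against all permutations: 81 hours is optimal.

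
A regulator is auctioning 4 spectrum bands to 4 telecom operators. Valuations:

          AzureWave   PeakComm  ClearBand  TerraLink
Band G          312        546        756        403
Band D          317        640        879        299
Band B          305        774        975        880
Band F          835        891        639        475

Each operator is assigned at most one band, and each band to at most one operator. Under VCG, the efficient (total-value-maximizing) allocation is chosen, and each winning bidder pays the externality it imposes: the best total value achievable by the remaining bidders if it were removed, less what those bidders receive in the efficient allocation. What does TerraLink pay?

Efficient allocation: AzureWave→Band F ($835M), PeakComm→Band G ($546M), ClearBand→Band D ($879M), TerraLink→Band B ($880M); total welfare W = $3140M.
TerraLink receives Band B at value $880M, so the others get W − 880 = $2260M.
Without TerraLink: best allocation of the remaining 3 bidders over all 4 bands is AzureWave→Band F ($835M), PeakComm→Band B ($774M), ClearBand→Band D ($879M), total $2488M.
VCG payment = (others' best without TerraLink) − (others' welfare with TerraLink) = 2488 − 2260 = $228M.

TerraLink pays $228M.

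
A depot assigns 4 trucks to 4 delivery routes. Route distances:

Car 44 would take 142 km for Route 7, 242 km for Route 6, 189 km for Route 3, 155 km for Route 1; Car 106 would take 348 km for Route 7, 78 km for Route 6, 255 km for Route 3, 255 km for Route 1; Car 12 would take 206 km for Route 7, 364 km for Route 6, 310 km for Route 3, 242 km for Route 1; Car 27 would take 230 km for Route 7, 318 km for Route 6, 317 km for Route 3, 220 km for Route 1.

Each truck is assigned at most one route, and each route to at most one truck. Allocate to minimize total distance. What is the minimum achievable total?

This is the linear assignment problem.
Optimal: Car 44→Route 3 (189 km), Car 106→Route 6 (78 km), Car 12→Route 7 (206 km), Car 27→Route 1 (220 km) — total 189+78+206+220 = 693 km.
Column-greedy (each route in turn goes to its cheapest remaining truck) gives 750 km, worse by 57.
Swapping Car 44↔Car 12 (Car 44→Route 7 142 km, Car 12→Route 3 310 km) adds 57.
Checked against all permutations: 693 km is optimal.

Min total: 693 km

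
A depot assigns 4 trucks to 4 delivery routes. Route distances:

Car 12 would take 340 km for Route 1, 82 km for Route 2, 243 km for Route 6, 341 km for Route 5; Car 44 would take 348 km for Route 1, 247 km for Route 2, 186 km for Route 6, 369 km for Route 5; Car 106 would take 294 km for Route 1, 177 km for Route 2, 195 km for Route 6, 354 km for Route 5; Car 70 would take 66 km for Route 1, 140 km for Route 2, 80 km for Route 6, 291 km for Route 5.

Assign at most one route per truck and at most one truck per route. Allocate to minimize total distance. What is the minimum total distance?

Minimum total: 688 km

This is a one-to-one assignment (minimum-cost bipartite matching).
Optimal: Car 12→Route 2 (82 km), Car 44→Route 6 (186 km), Car 106→Route 5 (354 km), Car 70→Route 1 (66 km) — total 82+186+354+66 = 688 km.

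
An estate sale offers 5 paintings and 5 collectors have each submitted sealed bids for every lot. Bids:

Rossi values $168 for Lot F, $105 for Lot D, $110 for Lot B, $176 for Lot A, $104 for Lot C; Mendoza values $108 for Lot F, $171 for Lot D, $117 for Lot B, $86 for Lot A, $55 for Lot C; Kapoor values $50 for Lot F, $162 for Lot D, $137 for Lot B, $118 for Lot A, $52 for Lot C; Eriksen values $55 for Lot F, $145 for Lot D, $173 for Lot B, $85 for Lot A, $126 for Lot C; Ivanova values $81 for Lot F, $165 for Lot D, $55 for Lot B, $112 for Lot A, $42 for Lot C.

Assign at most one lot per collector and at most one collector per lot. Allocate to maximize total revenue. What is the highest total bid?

This is a one-to-one assignment (maximum-weight bipartite matching).
Optimal: Rossi→Lot F ($168), Mendoza→Lot D ($171), Kapoor→Lot B ($137), Eriksen→Lot C ($126), Ivanova→Lot A ($112) — total 168+171+137+126+112 = $714.
Max-entry greedy (repeatedly take the single best remaining cell) gives $653, worse by 61.
Swapping Rossi↔Ivanova (Rossi→Lot A $176, Ivanova→Lot F $81) loses 23.
Every other assignment is strictly worse.

Maximum total: $714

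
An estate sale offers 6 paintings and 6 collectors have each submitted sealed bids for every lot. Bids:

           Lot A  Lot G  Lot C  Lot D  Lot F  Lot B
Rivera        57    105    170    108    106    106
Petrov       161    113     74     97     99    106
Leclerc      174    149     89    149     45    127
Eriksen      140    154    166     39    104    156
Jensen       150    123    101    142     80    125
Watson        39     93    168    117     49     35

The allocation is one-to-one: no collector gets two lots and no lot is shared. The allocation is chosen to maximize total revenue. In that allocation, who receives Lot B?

Treat this as an assignment problem: match each collector to one lot.
Optimal: Rivera→Lot F ($106), Petrov→Lot A ($161), Leclerc→Lot G ($149), Eriksen→Lot B ($156), Jensen→Lot D ($142), Watson→Lot C ($168) — total 106+161+149+156+142+168 = $882.
Next-best assignment: Rivera→Lot F, Petrov→Lot A, Leclerc→Lot D, Eriksen→Lot G, Jensen→Lot B, Watson→Lot C = $863.
Eriksen's own top lot is Lot C ($166), but forcing Eriksen→Lot C and reassigning the rest optimally gives only $824 — worse by 58.

Eriksen receives Lot B.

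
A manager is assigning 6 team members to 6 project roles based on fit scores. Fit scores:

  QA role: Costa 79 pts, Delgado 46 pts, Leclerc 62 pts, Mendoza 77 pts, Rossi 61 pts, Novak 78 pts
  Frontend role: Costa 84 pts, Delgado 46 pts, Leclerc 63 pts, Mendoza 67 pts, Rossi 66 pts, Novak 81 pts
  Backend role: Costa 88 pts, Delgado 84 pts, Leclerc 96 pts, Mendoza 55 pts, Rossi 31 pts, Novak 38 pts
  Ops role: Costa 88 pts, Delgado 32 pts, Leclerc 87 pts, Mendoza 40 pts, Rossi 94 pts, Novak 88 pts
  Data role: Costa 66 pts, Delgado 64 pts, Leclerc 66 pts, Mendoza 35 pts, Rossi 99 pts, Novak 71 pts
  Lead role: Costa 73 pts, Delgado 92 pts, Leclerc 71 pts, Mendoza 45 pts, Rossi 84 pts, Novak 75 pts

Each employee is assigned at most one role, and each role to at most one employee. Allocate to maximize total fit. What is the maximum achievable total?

Maximum total: 536 pts

Optimal: Costa→Frontend role (84 pts), Delgado→Lead role (92 pts), Leclerc→Backend role (96 pts), Mendoza→QA role (77 pts), Rossi→Data role (99 pts), Novak→Ops role (88 pts) — total 84+92+96+77+99+88 = 536 pts.
Row-greedy (each employee in turn takes its best remaining role) gives 524 pts, worse by 12.
Next-best assignment: Costa→Ops role, Delgado→Lead role, Leclerc→Backend role, Mendoza→QA role, Rossi→Data role, Novak→Frontend role = 533 pts.
Checked against all permutations: 536 pts is optimal.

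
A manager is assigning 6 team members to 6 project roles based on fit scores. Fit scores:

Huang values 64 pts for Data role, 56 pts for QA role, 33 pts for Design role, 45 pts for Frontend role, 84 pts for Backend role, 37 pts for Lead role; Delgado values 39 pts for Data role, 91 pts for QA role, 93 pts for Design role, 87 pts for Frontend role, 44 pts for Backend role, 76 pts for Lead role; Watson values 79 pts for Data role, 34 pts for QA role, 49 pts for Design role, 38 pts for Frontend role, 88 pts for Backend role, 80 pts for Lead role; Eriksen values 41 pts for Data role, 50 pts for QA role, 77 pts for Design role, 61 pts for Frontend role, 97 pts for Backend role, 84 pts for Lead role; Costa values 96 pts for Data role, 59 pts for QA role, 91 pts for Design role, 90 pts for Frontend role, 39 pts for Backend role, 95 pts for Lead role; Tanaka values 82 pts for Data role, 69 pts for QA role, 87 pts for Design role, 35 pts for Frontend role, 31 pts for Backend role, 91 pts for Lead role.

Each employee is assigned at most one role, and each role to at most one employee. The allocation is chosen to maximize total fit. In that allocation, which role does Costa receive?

Optimal: Huang→Backend role (84 pts), Delgado→QA role (91 pts), Watson→Data role (79 pts), Eriksen→Lead role (84 pts), Costa→Frontend role (90 pts), Tanaka→Design role (87 pts) — total 84+91+79+84+90+87 = 515 pts.
Row-greedy (each employee in turn takes its best remaining role) gives 483 pts, worse by 32.
Next-best assignment: Huang→Backend role, Delgado→QA role, Watson→Data role, Eriksen→Design role, Costa→Frontend role, Tanaka→Lead role = 512 pts.
Costa's own top role is Data role (96 pts), but forcing Costa→Data role and reassigning the rest optimally gives only 503 pts — worse by 12.

Costa receives Frontend role.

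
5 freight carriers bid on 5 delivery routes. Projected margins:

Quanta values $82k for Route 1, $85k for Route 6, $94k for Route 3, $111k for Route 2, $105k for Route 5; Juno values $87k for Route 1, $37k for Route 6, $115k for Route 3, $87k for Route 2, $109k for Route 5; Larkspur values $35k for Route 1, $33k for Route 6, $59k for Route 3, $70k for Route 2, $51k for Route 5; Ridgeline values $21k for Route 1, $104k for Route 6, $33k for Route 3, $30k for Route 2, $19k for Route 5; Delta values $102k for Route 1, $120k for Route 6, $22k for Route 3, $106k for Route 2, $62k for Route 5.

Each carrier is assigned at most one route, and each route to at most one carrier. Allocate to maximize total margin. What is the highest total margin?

Treat this as an assignment problem: match each carrier to one route.
Optimal: Quanta→Route 5 ($105k), Juno→Route 3 ($115k), Larkspur→Route 2 ($70k), Ridgeline→Route 6 ($104k), Delta→Route 1 ($102k) — total 105+115+70+104+102 = $496k.
Column-greedy (each route in turn goes to its best remaining carrier) gives $483k, worse by 13.
Next-best assignment: Quanta→Route 2, Juno→Route 5, Larkspur→Route 3, Ridgeline→Route 6, Delta→Route 1 = $485k.
Swapping Quanta↔Ridgeline (Quanta→Route 6 $85k, Ridgeline→Route 5 $19k) loses 105.

Max total: $496k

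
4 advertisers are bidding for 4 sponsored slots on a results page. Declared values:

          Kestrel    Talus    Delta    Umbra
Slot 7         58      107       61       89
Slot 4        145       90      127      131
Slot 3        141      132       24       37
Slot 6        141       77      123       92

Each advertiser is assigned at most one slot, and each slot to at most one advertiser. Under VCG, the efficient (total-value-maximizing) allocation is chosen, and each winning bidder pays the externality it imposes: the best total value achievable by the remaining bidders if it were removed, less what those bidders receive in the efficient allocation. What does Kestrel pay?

Kestrel pays $25.

Efficient allocation: Kestrel→Slot 3 ($141), Talus→Slot 7 ($107), Delta→Slot 6 ($123), Umbra→Slot 4 ($131); total welfare W = $502.
Kestrel receives Slot 3 at value $141, so the others get W − 141 = $361.
Without Kestrel: best allocation of the remaining 3 bidders over all 4 slots is Talus→Slot 3 ($132), Delta→Slot 6 ($123), Umbra→Slot 4 ($131), total $386.
VCG payment = (others' best without Kestrel) − (others' welfare with Kestrel) = 386 − 361 = $25.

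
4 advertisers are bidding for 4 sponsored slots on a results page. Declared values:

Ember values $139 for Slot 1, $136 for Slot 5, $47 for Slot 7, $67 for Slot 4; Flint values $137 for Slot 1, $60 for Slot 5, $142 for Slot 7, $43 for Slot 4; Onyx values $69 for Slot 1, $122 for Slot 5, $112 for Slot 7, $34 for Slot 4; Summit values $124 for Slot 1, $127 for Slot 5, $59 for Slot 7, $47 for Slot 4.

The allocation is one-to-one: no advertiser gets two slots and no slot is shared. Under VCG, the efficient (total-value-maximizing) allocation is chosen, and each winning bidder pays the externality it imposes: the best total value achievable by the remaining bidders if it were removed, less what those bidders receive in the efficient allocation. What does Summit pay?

Efficient allocation: Ember→Slot 4 ($67), Flint→Slot 7 ($142), Onyx→Slot 5 ($122), Summit→Slot 1 ($124); total welfare W = $455.
Summit receives Slot 1 at value $124, so the others get W − 124 = $331.
Without Summit: best allocation of the remaining 3 bidders over all 4 slots is Ember→Slot 1 ($139), Flint→Slot 7 ($142), Onyx→Slot 5 ($122), total $403.
VCG payment = (others' best without Summit) − (others' welfare with Summit) = 403 − 331 = $72.

Summit pays $72.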